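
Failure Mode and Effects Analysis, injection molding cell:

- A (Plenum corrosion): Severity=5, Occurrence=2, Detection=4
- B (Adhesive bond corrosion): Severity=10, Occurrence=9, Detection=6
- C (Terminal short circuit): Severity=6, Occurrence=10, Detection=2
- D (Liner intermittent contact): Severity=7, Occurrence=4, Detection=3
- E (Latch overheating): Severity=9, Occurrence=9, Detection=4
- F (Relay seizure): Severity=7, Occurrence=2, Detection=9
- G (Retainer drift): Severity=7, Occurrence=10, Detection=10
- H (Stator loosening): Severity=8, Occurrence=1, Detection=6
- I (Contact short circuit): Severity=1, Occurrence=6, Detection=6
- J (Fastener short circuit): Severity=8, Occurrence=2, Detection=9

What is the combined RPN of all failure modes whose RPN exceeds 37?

2126

RPN = Severity × Occurrence × Detection:
  A: 5 × 2 × 4 = 40
  B: 10 × 9 × 6 = 540
  C: 6 × 10 × 2 = 120
  D: 7 × 4 × 3 = 84
  E: 9 × 9 × 4 = 324
  F: 7 × 2 × 9 = 126
  G: 7 × 10 × 10 = 700
  H: 8 × 1 × 6 = 48
  I: 1 × 6 × 6 = 36
  J: 8 × 2 × 9 = 144
RPN > 37: A (40), B (540), C (120), D (84), E (324), F (126), G (700), H (48), J (144).
Sum: 40 + 540 + 120 + 84 + 324 + 126 + 700 + 48 + 144 = 2126.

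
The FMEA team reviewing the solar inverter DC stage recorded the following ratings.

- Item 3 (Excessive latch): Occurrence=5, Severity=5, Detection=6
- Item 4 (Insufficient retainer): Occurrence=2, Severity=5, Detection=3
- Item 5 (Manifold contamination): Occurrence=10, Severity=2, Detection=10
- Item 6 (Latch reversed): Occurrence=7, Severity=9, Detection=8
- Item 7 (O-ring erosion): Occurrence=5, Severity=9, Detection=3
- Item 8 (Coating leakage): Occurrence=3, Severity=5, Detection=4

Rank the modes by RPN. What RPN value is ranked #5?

60

RPN = Severity × Occurrence × Detection:
  Item 3: 5 × 5 × 6 = 150
  Item 4: 5 × 2 × 3 = 30
  Item 5: 2 × 10 × 10 = 200
  Item 6: 9 × 7 × 8 = 504
  Item 7: 9 × 5 × 3 = 135
  Item 8: 5 × 3 × 4 = 60
Sorted descending: 504, 200, 150, 135, 60, 30.
The fifth-highest RPN is 60 (Item 8).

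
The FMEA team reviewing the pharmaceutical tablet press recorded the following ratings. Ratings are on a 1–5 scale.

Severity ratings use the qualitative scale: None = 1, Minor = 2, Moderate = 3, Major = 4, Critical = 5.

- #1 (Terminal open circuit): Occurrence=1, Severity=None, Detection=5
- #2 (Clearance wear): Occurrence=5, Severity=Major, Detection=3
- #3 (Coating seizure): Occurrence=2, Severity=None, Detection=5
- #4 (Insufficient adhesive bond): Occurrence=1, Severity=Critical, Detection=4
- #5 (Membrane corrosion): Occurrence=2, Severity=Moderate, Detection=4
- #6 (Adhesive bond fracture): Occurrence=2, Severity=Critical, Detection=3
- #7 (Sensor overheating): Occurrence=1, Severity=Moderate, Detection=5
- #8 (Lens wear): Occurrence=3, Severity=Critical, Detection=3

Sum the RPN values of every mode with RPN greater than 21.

159

RPN = Severity × Occurrence × Detection:
  #1: 1 × 1 × 5 = 5
  #2: 4 × 5 × 3 = 60
  #3: 1 × 2 × 5 = 10
  #4: 5 × 1 × 4 = 20
  #5: 3 × 2 × 4 = 24
  #6: 5 × 2 × 3 = 30
  #7: 3 × 1 × 5 = 15
  #8: 5 × 3 × 3 = 45
RPN > 21: #2 (60), #5 (24), #6 (30), #8 (45).
Sum: 60 + 24 + 30 + 45 = 159.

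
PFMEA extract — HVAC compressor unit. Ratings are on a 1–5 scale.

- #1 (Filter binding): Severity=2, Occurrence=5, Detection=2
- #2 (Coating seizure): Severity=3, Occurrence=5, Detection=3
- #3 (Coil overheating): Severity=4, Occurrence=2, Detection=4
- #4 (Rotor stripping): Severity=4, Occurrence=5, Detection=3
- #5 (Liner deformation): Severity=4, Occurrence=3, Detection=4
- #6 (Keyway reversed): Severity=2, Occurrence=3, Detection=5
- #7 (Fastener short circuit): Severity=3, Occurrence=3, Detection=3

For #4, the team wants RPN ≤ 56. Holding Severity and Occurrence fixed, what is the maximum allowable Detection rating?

#4: S=4, O=5, D=3 → current RPN = 60.
Fixed product = 20. Need 20 × D ≤ 56, so D ≤ 56/20 = 2.80.
Maximum integer Detection rating = 2 (gives RPN 40; D=3 would give 60 > 56).

2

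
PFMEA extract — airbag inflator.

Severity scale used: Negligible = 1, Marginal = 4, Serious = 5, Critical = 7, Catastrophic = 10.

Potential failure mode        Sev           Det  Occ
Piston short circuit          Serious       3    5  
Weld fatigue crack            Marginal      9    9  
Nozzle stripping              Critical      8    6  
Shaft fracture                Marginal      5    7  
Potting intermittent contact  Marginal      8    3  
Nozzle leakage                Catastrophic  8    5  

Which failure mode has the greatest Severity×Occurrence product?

Nozzle leakage

Criticality = Severity × Occurrence:
  Piston short circuit: 5 × 5 = 25
  Weld fatigue crack: 4 × 9 = 36
  Nozzle stripping: 7 × 6 = 42
  Shaft fracture: 4 × 7 = 28
  Potting intermittent contact: 4 × 3 = 12
  Nozzle leakage: 10 × 5 = 50
Highest criticality is 50 → Nozzle leakage.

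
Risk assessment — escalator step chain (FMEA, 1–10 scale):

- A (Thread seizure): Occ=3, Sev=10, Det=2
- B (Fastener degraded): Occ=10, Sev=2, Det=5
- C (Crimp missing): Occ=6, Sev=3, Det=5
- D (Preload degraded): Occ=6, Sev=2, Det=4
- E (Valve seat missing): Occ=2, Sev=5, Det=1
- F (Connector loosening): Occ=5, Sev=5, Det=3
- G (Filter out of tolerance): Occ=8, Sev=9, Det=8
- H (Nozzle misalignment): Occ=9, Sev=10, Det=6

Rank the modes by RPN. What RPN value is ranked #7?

RPN = Severity × Occurrence × Detection:
  A: 10 × 3 × 2 = 60
  B: 2 × 10 × 5 = 100
  C: 3 × 6 × 5 = 90
  D: 2 × 6 × 4 = 48
  E: 5 × 2 × 1 = 10
  F: 5 × 5 × 3 = 75
  G: 9 × 8 × 8 = 576
  H: 10 × 9 × 6 = 540
Sorted descending: 576, 540, 100, 90, 75, 60, 48, 10.
The seventh-highest RPN is 48 (D).

48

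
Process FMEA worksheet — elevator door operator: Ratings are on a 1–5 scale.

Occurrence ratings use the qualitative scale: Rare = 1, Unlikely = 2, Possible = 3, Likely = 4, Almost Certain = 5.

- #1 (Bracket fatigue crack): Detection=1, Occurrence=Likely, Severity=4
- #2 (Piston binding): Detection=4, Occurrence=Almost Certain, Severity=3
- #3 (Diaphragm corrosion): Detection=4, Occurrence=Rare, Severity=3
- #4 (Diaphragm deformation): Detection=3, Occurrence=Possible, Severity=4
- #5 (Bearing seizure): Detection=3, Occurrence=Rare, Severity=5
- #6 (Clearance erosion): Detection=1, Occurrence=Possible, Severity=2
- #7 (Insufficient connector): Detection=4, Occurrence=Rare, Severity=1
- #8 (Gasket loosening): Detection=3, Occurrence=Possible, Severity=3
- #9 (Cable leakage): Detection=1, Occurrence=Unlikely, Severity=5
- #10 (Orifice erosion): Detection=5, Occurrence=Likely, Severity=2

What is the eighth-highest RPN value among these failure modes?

10

RPN = Severity × Occurrence × Detection:
  #1: 4 × 4 × 1 = 16
  #2: 3 × 5 × 4 = 60
  #3: 3 × 1 × 4 = 12
  #4: 4 × 3 × 3 = 36
  #5: 5 × 1 × 3 = 15
  #6: 2 × 3 × 1 = 6
  #7: 1 × 1 × 4 = 4
  #8: 3 × 3 × 3 = 27
  #9: 5 × 2 × 1 = 10
  #10: 2 × 4 × 5 = 40
Sorted descending: 60, 40, 36, 27, 16, 15, 12, 10, 6, 4.
The eighth-highest RPN is 10 (#9).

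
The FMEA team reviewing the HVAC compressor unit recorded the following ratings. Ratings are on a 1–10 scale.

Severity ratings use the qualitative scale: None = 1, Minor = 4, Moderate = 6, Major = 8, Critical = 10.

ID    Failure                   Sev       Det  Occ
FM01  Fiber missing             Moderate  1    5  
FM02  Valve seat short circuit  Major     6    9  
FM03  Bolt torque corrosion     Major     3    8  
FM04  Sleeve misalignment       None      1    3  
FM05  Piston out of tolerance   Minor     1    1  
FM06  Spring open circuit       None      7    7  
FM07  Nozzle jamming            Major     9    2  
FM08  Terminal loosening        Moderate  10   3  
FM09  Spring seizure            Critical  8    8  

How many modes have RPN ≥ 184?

RPN = Severity × Occurrence × Detection:
  FM01: 6 × 5 × 1 = 30
  FM02: 8 × 9 × 6 = 432
  FM03: 8 × 8 × 3 = 192
  FM04: 1 × 3 × 1 = 3
  FM05: 4 × 1 × 1 = 4
  FM06: 1 × 7 × 7 = 49
  FM07: 8 × 2 × 9 = 144
  FM08: 6 × 3 × 10 = 180
  FM09: 10 × 8 × 8 = 640
Modes with RPN ≥ 184: FM02 (432), FM03 (192), FM09 (640) → 3.

3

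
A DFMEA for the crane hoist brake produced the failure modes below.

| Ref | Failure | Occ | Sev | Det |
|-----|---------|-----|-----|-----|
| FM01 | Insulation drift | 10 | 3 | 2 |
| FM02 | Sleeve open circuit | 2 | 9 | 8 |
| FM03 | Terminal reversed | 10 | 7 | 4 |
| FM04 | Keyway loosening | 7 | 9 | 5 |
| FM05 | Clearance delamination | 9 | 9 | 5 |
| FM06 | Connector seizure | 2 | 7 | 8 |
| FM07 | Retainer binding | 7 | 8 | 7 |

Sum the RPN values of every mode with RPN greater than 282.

1112

RPN = Severity × Occurrence × Detection:
  FM01: 3 × 10 × 2 = 60
  FM02: 9 × 2 × 8 = 144
  FM03: 7 × 10 × 4 = 280
  FM04: 9 × 7 × 5 = 315
  FM05: 9 × 9 × 5 = 405
  FM06: 7 × 2 × 8 = 112
  FM07: 8 × 7 × 7 = 392
RPN > 282: FM04 (315), FM05 (405), FM07 (392).
Sum: 315 + 405 + 392 = 1112.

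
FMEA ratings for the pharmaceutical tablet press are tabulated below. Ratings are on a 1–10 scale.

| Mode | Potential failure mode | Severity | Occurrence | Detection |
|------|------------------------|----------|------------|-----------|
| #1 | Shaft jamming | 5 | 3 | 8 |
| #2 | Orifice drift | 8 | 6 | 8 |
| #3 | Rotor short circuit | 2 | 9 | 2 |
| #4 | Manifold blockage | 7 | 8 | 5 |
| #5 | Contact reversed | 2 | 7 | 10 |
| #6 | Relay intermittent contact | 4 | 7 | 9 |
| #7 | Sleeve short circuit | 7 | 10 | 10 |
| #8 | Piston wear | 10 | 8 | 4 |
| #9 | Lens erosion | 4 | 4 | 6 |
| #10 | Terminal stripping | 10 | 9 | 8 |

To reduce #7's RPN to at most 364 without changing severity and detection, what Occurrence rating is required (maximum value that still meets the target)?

#7: S=7, O=10, D=10 → current RPN = 700.
Fixed product = 70. Need 70 × O ≤ 364, so O ≤ 364/70 = 5.20.
Maximum integer Occurrence rating = 5 (gives RPN 350; O=6 would give 420 > 364).

5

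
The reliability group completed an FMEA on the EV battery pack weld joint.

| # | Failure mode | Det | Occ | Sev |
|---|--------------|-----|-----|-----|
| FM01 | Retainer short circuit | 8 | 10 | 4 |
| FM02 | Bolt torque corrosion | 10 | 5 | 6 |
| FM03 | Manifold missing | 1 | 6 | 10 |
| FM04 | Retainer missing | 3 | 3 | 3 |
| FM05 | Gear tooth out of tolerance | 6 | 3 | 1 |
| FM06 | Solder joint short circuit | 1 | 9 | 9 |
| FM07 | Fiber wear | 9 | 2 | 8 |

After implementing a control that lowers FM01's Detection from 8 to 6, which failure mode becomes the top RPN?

FM02

RPN = Severity × Occurrence × Detection:
  FM01: 4 × 10 × 8 = 320
  FM02: 6 × 5 × 10 = 300
  FM03: 10 × 6 × 1 = 60
  FM04: 3 × 3 × 3 = 27
  FM05: 1 × 3 × 6 = 18
  FM06: 9 × 9 × 1 = 81
  FM07: 8 × 2 × 9 = 144
After action: FM01 → 4 × 10 × 6 = 240.
Revised RPNs: FM02=300, FM01=240, FM07=144, FM06=81, FM03=60, FM04=27, FM05=18.
Highest is now FM02 (300).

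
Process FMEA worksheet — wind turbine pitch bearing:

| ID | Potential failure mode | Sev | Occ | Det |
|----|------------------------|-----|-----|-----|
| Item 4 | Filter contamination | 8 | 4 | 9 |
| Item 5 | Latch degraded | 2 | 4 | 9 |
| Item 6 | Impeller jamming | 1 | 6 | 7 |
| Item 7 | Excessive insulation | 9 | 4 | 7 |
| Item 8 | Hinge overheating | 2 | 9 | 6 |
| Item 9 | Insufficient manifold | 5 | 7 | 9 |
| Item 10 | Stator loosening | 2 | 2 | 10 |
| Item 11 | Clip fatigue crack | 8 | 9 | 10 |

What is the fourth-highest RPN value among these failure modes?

252

RPN = Severity × Occurrence × Detection:
  Item 4: 8 × 4 × 9 = 288
  Item 5: 2 × 4 × 9 = 72
  Item 6: 1 × 6 × 7 = 42
  Item 7: 9 × 4 × 7 = 252
  Item 8: 2 × 9 × 6 = 108
  Item 9: 5 × 7 × 9 = 315
  Item 10: 2 × 2 × 10 = 40
  Item 11: 8 × 9 × 10 = 720
Sorted descending: 720, 315, 288, 252, 108, 72, 42, 40.
The fourth-highest RPN is 252 (Item 7).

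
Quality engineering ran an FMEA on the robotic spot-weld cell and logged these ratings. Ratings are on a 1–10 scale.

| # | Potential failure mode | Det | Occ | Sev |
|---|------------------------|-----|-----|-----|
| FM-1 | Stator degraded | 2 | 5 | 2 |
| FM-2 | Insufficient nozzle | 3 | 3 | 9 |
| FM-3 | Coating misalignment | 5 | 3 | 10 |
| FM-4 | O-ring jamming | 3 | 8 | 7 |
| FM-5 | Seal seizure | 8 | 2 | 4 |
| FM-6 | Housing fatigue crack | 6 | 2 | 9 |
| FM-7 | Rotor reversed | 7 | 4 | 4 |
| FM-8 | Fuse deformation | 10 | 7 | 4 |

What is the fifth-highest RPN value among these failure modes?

RPN = Severity × Occurrence × Detection:
  FM-1: 2 × 5 × 2 = 20
  FM-2: 9 × 3 × 3 = 81
  FM-3: 10 × 3 × 5 = 150
  FM-4: 7 × 8 × 3 = 168
  FM-5: 4 × 2 × 8 = 64
  FM-6: 9 × 2 × 6 = 108
  FM-7: 4 × 4 × 7 = 112
  FM-8: 4 × 7 × 10 = 280
Sorted descending: 280, 168, 150, 112, 108, 81, 64, 20.
The fifth-highest RPN is 108 (FM-6).

108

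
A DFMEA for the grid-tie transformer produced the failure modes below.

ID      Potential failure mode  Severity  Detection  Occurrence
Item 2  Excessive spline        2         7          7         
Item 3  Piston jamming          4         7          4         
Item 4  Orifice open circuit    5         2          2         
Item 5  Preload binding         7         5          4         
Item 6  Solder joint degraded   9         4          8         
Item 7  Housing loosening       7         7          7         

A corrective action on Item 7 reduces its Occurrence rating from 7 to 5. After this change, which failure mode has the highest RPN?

RPN = Severity × Occurrence × Detection:
  Item 2: 2 × 7 × 7 = 98
  Item 3: 4 × 4 × 7 = 112
  Item 4: 5 × 2 × 2 = 20
  Item 5: 7 × 4 × 5 = 140
  Item 6: 9 × 8 × 4 = 288
  Item 7: 7 × 7 × 7 = 343
After action: Item 7 → 7 × 5 × 7 = 245.
Revised RPNs: Item 6=288, Item 7=245, Item 5=140, Item 3=112, Item 2=98, Item 4=20.
Highest is now Item 6 (288).

Item 6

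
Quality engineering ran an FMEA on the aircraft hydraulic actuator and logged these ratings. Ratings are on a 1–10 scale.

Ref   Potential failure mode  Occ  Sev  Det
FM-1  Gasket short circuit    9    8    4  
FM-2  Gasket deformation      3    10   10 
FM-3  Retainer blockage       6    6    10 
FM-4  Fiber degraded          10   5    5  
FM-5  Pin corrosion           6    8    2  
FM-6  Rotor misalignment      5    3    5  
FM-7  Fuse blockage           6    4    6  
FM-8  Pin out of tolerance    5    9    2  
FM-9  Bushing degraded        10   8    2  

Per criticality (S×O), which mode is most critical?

FM-9

Criticality = Severity × Occurrence:
  FM-1: 8 × 9 = 72
  FM-2: 10 × 3 = 30
  FM-3: 6 × 6 = 36
  FM-4: 5 × 10 = 50
  FM-5: 8 × 6 = 48
  FM-6: 3 × 5 = 15
  FM-7: 4 × 6 = 24
  FM-8: 9 × 5 = 45
  FM-9: 8 × 10 = 80
Highest criticality is 80 → FM-9.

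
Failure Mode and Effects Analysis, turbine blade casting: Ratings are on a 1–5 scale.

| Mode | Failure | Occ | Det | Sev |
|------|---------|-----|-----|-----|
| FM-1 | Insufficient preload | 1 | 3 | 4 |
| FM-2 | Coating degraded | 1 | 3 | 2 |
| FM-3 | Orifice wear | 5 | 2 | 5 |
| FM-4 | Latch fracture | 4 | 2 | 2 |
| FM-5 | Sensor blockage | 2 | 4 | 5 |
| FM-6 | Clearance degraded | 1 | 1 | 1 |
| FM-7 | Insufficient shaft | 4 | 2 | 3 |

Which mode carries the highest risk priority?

FM-3

RPN = Severity × Occurrence × Detection:
  FM-1: 4 × 1 × 3 = 12
  FM-2: 2 × 1 × 3 = 6
  FM-3: 5 × 5 × 2 = 50
  FM-4: 2 × 4 × 2 = 16
  FM-5: 5 × 2 × 4 = 40
  FM-6: 1 × 1 × 1 = 1
  FM-7: 3 × 4 × 2 = 24
Highest RPN is 50 → FM-3.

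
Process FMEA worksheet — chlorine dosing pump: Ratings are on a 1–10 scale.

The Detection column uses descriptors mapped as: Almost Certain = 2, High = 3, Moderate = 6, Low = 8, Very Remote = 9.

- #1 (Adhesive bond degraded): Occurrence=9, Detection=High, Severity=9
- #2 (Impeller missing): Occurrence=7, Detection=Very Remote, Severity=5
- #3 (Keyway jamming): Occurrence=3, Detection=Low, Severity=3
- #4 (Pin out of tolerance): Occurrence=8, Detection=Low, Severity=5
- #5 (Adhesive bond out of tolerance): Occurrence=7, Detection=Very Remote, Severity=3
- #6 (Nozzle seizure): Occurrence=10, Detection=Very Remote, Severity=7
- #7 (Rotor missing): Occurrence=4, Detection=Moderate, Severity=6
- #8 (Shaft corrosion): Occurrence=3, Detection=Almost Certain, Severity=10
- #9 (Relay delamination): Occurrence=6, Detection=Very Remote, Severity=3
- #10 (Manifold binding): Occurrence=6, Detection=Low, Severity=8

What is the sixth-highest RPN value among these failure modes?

RPN = Severity × Occurrence × Detection:
  #1: 9 × 9 × 3 = 243
  #2: 5 × 7 × 9 = 315
  #3: 3 × 3 × 8 = 72
  #4: 5 × 8 × 8 = 320
  #5: 3 × 7 × 9 = 189
  #6: 7 × 10 × 9 = 630
  #7: 6 × 4 × 6 = 144
  #8: 10 × 3 × 2 = 60
  #9: 3 × 6 × 9 = 162
  #10: 8 × 6 × 8 = 384
Sorted descending: 630, 384, 320, 315, 243, 189, 162, 144, 72, 60.
The sixth-highest RPN is 189 (#5).

189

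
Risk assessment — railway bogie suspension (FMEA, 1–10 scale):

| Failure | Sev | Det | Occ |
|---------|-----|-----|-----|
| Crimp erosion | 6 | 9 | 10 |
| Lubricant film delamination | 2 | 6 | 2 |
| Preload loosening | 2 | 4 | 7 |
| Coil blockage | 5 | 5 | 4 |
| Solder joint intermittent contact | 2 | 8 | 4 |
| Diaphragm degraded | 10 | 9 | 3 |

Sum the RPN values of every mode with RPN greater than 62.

974

RPN = Severity × Occurrence × Detection:
  Crimp erosion: 6 × 10 × 9 = 540
  Lubricant film delamination: 2 × 2 × 6 = 24
  Preload loosening: 2 × 7 × 4 = 56
  Coil blockage: 5 × 4 × 5 = 100
  Solder joint intermittent contact: 2 × 4 × 8 = 64
  Diaphragm degraded: 10 × 3 × 9 = 270
RPN > 62: Crimp erosion (540), Coil blockage (100), Solder joint intermittent contact (64), Diaphragm degraded (270).
Sum: 540 + 100 + 64 + 270 = 974.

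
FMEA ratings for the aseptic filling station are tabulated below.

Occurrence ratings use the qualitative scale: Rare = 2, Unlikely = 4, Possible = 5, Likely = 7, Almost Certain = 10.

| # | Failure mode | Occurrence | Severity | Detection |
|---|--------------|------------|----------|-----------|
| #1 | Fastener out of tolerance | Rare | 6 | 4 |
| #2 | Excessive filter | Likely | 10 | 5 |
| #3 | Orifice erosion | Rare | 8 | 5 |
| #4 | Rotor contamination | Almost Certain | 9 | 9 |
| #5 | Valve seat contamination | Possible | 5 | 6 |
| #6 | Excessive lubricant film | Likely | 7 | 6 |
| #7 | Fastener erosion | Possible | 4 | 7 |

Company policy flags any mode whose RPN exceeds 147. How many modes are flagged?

4

RPN = Severity × Occurrence × Detection:
  #1: 6 × 2 × 4 = 48
  #2: 10 × 7 × 5 = 350
  #3: 8 × 2 × 5 = 80
  #4: 9 × 10 × 9 = 810
  #5: 5 × 5 × 6 = 150
  #6: 7 × 7 × 6 = 294
  #7: 4 × 5 × 7 = 140
Modes with RPN > 147: #2 (350), #4 (810), #5 (150), #6 (294) → 4.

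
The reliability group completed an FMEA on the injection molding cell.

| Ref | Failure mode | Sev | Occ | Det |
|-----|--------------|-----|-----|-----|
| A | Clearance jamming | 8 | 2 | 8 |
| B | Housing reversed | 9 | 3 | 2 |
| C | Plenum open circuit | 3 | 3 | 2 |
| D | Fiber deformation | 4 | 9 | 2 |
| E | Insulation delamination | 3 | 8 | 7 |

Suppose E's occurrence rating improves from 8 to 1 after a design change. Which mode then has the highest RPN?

RPN = Severity × Occurrence × Detection:
  A: 8 × 2 × 8 = 128
  B: 9 × 3 × 2 = 54
  C: 3 × 3 × 2 = 18
  D: 4 × 9 × 2 = 72
  E: 3 × 8 × 7 = 168
After action: E → 3 × 1 × 7 = 21.
Revised RPNs: A=128, D=72, B=54, E=21, C=18.
Highest is now A (128).

A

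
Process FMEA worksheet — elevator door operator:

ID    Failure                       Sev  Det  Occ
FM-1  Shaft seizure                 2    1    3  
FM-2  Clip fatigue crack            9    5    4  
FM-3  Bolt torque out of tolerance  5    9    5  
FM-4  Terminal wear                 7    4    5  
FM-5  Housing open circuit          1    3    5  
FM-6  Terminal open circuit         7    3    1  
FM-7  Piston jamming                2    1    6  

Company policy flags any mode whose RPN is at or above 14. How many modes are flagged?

RPN = Severity × Occurrence × Detection:
  FM-1: 2 × 3 × 1 = 6
  FM-2: 9 × 4 × 5 = 180
  FM-3: 5 × 5 × 9 = 225
  FM-4: 7 × 5 × 4 = 140
  FM-5: 1 × 5 × 3 = 15
  FM-6: 7 × 1 × 3 = 21
  FM-7: 2 × 6 × 1 = 12
Modes with RPN ≥ 14: FM-2 (180), FM-3 (225), FM-4 (140), FM-5 (15), FM-6 (21) → 5.

5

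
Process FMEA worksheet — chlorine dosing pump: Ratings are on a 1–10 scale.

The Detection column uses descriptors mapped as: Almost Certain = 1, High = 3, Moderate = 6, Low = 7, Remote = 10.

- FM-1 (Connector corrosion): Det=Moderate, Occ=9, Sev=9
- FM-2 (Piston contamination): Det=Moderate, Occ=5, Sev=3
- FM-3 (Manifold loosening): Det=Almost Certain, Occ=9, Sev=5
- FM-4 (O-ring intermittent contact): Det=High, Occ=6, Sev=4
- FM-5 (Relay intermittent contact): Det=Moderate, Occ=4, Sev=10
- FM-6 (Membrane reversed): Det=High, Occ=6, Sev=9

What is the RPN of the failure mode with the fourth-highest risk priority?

RPN = Severity × Occurrence × Detection:
  FM-1: 9 × 9 × 6 = 486
  FM-2: 3 × 5 × 6 = 90
  FM-3: 5 × 9 × 1 = 45
  FM-4: 4 × 6 × 3 = 72
  FM-5: 10 × 4 × 6 = 240
  FM-6: 9 × 6 × 3 = 162
Sorted descending: 486, 240, 162, 90, 72, 45.
The fourth-highest RPN is 90 (FM-2).

90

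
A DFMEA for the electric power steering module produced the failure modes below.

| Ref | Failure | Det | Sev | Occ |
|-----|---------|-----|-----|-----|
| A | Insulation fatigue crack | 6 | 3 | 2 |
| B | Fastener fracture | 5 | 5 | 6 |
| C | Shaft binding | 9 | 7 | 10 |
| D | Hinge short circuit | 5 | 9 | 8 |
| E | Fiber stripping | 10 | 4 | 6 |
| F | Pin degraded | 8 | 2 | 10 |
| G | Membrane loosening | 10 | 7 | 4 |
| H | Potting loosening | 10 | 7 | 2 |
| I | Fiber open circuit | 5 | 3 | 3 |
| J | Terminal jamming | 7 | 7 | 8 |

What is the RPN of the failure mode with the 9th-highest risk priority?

45

RPN = Severity × Occurrence × Detection:
  A: 3 × 2 × 6 = 36
  B: 5 × 6 × 5 = 150
  C: 7 × 10 × 9 = 630
  D: 9 × 8 × 5 = 360
  E: 4 × 6 × 10 = 240
  F: 2 × 10 × 8 = 160
  G: 7 × 4 × 10 = 280
  H: 7 × 2 × 10 = 140
  I: 3 × 3 × 5 = 45
  J: 7 × 8 × 7 = 392
Sorted descending: 630, 392, 360, 280, 240, 160, 150, 140, 45, 36.
The 9th-highest RPN is 45 (I).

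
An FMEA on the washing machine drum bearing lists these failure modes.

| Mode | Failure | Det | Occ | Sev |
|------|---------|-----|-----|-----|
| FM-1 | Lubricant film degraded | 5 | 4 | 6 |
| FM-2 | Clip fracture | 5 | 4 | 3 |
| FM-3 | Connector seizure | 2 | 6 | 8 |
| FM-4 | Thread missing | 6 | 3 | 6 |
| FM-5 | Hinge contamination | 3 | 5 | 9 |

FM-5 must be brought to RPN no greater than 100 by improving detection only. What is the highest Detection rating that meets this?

2

FM-5: S=9, O=5, D=3 → current RPN = 135.
Fixed product = 45. Need 45 × D ≤ 100, so D ≤ 100/45 = 2.22.
Maximum integer Detection rating = 2 (gives RPN 90; D=3 would give 135 > 100).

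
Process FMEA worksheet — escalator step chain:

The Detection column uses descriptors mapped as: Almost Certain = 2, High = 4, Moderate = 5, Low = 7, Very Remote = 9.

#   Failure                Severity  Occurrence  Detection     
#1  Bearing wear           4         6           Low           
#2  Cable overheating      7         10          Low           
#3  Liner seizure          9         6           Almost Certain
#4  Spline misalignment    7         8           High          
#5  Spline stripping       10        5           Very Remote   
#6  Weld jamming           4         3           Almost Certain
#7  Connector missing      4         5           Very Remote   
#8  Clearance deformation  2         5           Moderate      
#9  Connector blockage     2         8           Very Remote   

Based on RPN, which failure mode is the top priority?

#2

RPN = Severity × Occurrence × Detection:
  #1: 4 × 6 × 7 = 168
  #2: 7 × 10 × 7 = 490
  #3: 9 × 6 × 2 = 108
  #4: 7 × 8 × 4 = 224
  #5: 10 × 5 × 9 = 450
  #6: 4 × 3 × 2 = 24
  #7: 4 × 5 × 9 = 180
  #8: 2 × 5 × 5 = 50
  #9: 2 × 8 × 9 = 144
Highest RPN is 490 → #2.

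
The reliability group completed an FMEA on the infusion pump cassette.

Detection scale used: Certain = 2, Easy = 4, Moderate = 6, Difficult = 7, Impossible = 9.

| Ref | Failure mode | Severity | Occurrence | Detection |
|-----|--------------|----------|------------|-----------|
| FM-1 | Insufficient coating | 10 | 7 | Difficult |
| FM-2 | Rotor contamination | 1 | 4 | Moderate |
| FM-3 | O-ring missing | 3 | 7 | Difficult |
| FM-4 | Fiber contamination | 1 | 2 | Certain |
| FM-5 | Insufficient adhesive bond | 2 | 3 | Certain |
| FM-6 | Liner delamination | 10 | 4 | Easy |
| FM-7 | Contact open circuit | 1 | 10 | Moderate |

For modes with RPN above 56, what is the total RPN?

RPN = Severity × Occurrence × Detection:
  FM-1: 10 × 7 × 7 = 490
  FM-2: 1 × 4 × 6 = 24
  FM-3: 3 × 7 × 7 = 147
  FM-4: 1 × 2 × 2 = 4
  FM-5: 2 × 3 × 2 = 12
  FM-6: 10 × 4 × 4 = 160
  FM-7: 1 × 10 × 6 = 60
RPN > 56: FM-1 (490), FM-3 (147), FM-6 (160), FM-7 (60).
Sum: 490 + 147 + 160 + 60 = 857.

857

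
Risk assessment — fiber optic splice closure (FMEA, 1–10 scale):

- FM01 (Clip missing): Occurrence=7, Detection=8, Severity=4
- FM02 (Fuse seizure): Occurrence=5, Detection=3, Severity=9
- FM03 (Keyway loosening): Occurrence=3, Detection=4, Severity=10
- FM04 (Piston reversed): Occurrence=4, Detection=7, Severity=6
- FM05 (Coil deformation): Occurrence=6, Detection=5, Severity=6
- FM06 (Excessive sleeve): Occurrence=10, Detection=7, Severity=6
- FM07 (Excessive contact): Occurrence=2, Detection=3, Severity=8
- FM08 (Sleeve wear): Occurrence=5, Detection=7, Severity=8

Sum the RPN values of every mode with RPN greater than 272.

RPN = Severity × Occurrence × Detection:
  FM01: 4 × 7 × 8 = 224
  FM02: 9 × 5 × 3 = 135
  FM03: 10 × 3 × 4 = 120
  FM04: 6 × 4 × 7 = 168
  FM05: 6 × 6 × 5 = 180
  FM06: 6 × 10 × 7 = 420
  FM07: 8 × 2 × 3 = 48
  FM08: 8 × 5 × 7 = 280
RPN > 272: FM06 (420), FM08 (280).
Sum: 420 + 280 = 700.

700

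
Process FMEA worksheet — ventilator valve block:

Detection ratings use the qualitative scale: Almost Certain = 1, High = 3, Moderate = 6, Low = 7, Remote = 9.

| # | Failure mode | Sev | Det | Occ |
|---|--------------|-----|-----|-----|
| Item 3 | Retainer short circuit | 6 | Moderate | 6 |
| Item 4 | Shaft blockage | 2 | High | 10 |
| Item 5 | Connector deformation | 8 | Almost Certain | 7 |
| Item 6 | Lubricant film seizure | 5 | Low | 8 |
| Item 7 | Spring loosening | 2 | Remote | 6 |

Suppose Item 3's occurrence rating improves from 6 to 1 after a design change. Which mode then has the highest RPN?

RPN = Severity × Occurrence × Detection:
  Item 3: 6 × 6 × 6 = 216
  Item 4: 2 × 10 × 3 = 60
  Item 5: 8 × 7 × 1 = 56
  Item 6: 5 × 8 × 7 = 280
  Item 7: 2 × 6 × 9 = 108
After action: Item 3 → 6 × 1 × 6 = 36.
Revised RPNs: Item 6=280, Item 7=108, Item 4=60, Item 5=56, Item 3=36.
Highest is now Item 6 (280).

Item 6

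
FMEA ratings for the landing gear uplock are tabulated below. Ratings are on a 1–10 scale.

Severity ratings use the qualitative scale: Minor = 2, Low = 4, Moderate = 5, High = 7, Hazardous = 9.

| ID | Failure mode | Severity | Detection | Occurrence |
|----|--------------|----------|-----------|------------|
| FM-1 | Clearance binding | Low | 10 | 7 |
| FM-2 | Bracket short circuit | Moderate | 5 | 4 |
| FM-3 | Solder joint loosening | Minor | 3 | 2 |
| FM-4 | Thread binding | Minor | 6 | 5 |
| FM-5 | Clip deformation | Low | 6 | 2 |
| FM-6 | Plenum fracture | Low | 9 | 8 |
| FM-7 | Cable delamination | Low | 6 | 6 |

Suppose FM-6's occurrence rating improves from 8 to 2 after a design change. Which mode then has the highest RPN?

RPN = Severity × Occurrence × Detection:
  FM-1: 4 × 7 × 10 = 280
  FM-2: 5 × 4 × 5 = 100
  FM-3: 2 × 2 × 3 = 12
  FM-4: 2 × 5 × 6 = 60
  FM-5: 4 × 2 × 6 = 48
  FM-6: 4 × 8 × 9 = 288
  FM-7: 4 × 6 × 6 = 144
After action: FM-6 → 4 × 2 × 9 = 72.
Revised RPNs: FM-1=280, FM-7=144, FM-2=100, FM-6=72, FM-4=60, FM-5=48, FM-3=12.
Highest is now FM-1 (280).

FM-1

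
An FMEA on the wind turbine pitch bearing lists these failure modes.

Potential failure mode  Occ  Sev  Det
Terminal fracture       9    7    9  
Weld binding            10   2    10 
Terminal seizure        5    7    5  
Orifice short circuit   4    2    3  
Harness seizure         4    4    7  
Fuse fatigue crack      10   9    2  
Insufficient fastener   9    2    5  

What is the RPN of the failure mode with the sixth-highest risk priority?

RPN = Severity × Occurrence × Detection:
  Terminal fracture: 7 × 9 × 9 = 567
  Weld binding: 2 × 10 × 10 = 200
  Terminal seizure: 7 × 5 × 5 = 175
  Orifice short circuit: 2 × 4 × 3 = 24
  Harness seizure: 4 × 4 × 7 = 112
  Fuse fatigue crack: 9 × 10 × 2 = 180
  Insufficient fastener: 2 × 9 × 5 = 90
Sorted descending: 567, 200, 180, 175, 112, 90, 24.
The sixth-highest RPN is 90 (Insufficient fastener).

90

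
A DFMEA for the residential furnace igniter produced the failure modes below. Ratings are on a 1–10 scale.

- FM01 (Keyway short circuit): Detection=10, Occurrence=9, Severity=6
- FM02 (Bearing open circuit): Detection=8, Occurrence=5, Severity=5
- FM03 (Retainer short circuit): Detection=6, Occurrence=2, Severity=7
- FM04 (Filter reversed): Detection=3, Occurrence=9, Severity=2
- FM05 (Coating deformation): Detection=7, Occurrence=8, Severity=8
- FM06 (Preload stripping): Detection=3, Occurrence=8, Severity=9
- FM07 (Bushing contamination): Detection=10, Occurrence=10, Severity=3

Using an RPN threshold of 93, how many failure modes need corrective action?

RPN = Severity × Occurrence × Detection:
  FM01: 6 × 9 × 10 = 540
  FM02: 5 × 5 × 8 = 200
  FM03: 7 × 2 × 6 = 84
  FM04: 2 × 9 × 3 = 54
  FM05: 8 × 8 × 7 = 448
  FM06: 9 × 8 × 3 = 216
  FM07: 3 × 10 × 10 = 300
Modes with RPN ≥ 93: FM01 (540), FM02 (200), FM05 (448), FM06 (216), FM07 (300) → 5.

5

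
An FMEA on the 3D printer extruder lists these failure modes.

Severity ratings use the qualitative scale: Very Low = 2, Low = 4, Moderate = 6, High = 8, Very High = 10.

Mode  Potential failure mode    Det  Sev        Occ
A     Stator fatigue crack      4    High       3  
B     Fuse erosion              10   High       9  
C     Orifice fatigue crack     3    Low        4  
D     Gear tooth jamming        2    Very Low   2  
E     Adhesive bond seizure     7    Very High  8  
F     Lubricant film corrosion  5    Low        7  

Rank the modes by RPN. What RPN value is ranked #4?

96

RPN = Severity × Occurrence × Detection:
  A: 8 × 3 × 4 = 96
  B: 8 × 9 × 10 = 720
  C: 4 × 4 × 3 = 48
  D: 2 × 2 × 2 = 8
  E: 10 × 8 × 7 = 560
  F: 4 × 7 × 5 = 140
Sorted descending: 720, 560, 140, 96, 48, 8.
The fourth-highest RPN is 96 (A).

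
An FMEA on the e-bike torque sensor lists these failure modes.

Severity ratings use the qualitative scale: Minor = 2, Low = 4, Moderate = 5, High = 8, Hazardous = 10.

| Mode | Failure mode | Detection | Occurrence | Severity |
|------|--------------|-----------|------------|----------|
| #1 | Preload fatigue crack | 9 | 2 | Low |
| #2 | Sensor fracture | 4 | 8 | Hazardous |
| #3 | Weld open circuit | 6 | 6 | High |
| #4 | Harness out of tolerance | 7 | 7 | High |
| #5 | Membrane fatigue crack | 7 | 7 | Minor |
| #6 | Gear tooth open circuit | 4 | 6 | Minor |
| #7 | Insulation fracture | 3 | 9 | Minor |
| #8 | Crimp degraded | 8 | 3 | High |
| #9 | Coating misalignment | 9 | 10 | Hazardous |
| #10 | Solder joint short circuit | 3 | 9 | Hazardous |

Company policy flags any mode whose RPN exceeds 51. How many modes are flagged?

9

RPN = Severity × Occurrence × Detection:
  #1: 4 × 2 × 9 = 72
  #2: 10 × 8 × 4 = 320
  #3: 8 × 6 × 6 = 288
  #4: 8 × 7 × 7 = 392
  #5: 2 × 7 × 7 = 98
  #6: 2 × 6 × 4 = 48
  #7: 2 × 9 × 3 = 54
  #8: 8 × 3 × 8 = 192
  #9: 10 × 10 × 9 = 900
  #10: 10 × 9 × 3 = 270
Modes with RPN > 51: #1 (72), #2 (320), #3 (288), #4 (392), #5 (98), #7 (54), #8 (192), #9 (900), #10 (270) → 9.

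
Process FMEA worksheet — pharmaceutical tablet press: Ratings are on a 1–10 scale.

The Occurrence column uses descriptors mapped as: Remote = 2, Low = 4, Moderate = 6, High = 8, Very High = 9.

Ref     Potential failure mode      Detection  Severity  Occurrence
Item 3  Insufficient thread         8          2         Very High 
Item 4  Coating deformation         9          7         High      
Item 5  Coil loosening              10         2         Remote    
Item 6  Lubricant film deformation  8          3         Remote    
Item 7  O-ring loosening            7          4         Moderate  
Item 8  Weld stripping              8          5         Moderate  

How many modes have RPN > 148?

RPN = Severity × Occurrence × Detection:
  Item 3: 2 × 9 × 8 = 144
  Item 4: 7 × 8 × 9 = 504
  Item 5: 2 × 2 × 10 = 40
  Item 6: 3 × 2 × 8 = 48
  Item 7: 4 × 6 × 7 = 168
  Item 8: 5 × 6 × 8 = 240
Modes with RPN > 148: Item 4 (504), Item 7 (168), Item 8 (240) → 3.

3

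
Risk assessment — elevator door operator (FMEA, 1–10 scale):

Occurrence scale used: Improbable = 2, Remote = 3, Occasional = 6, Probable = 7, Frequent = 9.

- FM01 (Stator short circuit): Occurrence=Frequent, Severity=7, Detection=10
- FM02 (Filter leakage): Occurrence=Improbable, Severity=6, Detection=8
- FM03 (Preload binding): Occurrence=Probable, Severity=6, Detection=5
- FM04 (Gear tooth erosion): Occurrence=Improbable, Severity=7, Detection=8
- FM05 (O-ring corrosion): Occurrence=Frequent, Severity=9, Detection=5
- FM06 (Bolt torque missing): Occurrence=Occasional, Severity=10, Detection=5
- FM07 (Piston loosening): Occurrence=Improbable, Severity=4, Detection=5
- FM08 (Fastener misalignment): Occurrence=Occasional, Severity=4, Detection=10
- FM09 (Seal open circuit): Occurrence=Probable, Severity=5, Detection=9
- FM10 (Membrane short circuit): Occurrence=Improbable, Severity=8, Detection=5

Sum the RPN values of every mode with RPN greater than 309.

1350

RPN = Severity × Occurrence × Detection:
  FM01: 7 × 9 × 10 = 630
  FM02: 6 × 2 × 8 = 96
  FM03: 6 × 7 × 5 = 210
  FM04: 7 × 2 × 8 = 112
  FM05: 9 × 9 × 5 = 405
  FM06: 10 × 6 × 5 = 300
  FM07: 4 × 2 × 5 = 40
  FM08: 4 × 6 × 10 = 240
  FM09: 5 × 7 × 9 = 315
  FM10: 8 × 2 × 5 = 80
RPN > 309: FM01 (630), FM05 (405), FM09 (315).
Sum: 630 + 405 + 315 = 1350.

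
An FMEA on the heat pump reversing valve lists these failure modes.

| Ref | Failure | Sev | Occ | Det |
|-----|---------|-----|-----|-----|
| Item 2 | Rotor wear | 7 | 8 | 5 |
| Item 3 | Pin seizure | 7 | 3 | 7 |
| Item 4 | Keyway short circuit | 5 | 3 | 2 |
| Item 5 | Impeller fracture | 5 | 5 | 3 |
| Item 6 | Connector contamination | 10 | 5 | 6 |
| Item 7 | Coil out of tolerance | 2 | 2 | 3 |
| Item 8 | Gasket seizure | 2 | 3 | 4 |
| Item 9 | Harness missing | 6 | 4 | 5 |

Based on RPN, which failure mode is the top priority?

RPN = Severity × Occurrence × Detection:
  Item 2: 7 × 8 × 5 = 280
  Item 3: 7 × 3 × 7 = 147
  Item 4: 5 × 3 × 2 = 30
  Item 5: 5 × 5 × 3 = 75
  Item 6: 10 × 5 × 6 = 300
  Item 7: 2 × 2 × 3 = 12
  Item 8: 2 × 3 × 4 = 24
  Item 9: 6 × 4 × 5 = 120
Highest RPN is 300 → Item 6.

Item 6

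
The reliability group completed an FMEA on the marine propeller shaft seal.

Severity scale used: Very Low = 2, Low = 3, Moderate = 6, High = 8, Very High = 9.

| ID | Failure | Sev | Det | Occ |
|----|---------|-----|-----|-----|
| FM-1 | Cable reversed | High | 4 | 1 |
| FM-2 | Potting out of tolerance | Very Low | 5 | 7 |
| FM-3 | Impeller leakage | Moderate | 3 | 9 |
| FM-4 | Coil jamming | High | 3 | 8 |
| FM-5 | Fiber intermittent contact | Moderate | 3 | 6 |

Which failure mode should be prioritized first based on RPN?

RPN = Severity × Occurrence × Detection:
  FM-1: 8 × 1 × 4 = 32
  FM-2: 2 × 7 × 5 = 70
  FM-3: 6 × 9 × 3 = 162
  FM-4: 8 × 8 × 3 = 192
  FM-5: 6 × 6 × 3 = 108
Highest RPN is 192 → FM-4.

FM-4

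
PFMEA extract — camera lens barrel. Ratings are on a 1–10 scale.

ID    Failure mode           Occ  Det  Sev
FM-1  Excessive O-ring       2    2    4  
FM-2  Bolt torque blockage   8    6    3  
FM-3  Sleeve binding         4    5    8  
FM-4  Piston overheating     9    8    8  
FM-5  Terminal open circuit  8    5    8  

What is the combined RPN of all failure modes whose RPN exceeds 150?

RPN = Severity × Occurrence × Detection:
  FM-1: 4 × 2 × 2 = 16
  FM-2: 3 × 8 × 6 = 144
  FM-3: 8 × 4 × 5 = 160
  FM-4: 8 × 9 × 8 = 576
  FM-5: 8 × 8 × 5 = 320
RPN > 150: FM-3 (160), FM-4 (576), FM-5 (320).
Sum: 160 + 576 + 320 = 1056.

1056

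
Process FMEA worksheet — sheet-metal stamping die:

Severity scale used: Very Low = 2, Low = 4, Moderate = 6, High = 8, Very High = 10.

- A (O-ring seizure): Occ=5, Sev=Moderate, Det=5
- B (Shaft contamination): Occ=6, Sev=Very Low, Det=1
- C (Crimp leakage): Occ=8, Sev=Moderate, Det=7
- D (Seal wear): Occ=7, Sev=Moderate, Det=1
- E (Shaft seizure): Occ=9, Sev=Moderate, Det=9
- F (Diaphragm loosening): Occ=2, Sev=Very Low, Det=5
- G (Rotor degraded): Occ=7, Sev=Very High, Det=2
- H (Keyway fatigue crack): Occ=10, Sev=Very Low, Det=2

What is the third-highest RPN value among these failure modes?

RPN = Severity × Occurrence × Detection:
  A: 6 × 5 × 5 = 150
  B: 2 × 6 × 1 = 12
  C: 6 × 8 × 7 = 336
  D: 6 × 7 × 1 = 42
  E: 6 × 9 × 9 = 486
  F: 2 × 2 × 5 = 20
  G: 10 × 7 × 2 = 140
  H: 2 × 10 × 2 = 40
Sorted descending: 486, 336, 150, 140, 42, 40, 20, 12.
The third-highest RPN is 150 (A).

150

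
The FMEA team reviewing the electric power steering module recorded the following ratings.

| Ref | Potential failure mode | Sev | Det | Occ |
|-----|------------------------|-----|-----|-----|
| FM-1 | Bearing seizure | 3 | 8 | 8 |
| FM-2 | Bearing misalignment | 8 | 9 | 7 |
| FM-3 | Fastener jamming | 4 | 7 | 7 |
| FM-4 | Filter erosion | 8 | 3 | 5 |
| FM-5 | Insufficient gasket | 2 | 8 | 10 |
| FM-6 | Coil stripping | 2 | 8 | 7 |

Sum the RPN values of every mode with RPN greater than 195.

RPN = Severity × Occurrence × Detection:
  FM-1: 3 × 8 × 8 = 192
  FM-2: 8 × 7 × 9 = 504
  FM-3: 4 × 7 × 7 = 196
  FM-4: 8 × 5 × 3 = 120
  FM-5: 2 × 10 × 8 = 160
  FM-6: 2 × 7 × 8 = 112
RPN > 195: FM-2 (504), FM-3 (196).
Sum: 504 + 196 = 700.

700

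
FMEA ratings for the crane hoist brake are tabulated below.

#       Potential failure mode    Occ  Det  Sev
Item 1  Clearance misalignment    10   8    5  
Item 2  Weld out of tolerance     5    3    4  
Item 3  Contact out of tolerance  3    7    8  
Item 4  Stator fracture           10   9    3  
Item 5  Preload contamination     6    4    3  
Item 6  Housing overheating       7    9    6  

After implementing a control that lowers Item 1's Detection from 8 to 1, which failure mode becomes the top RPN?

Item 6

RPN = Severity × Occurrence × Detection:
  Item 1: 5 × 10 × 8 = 400
  Item 2: 4 × 5 × 3 = 60
  Item 3: 8 × 3 × 7 = 168
  Item 4: 3 × 10 × 9 = 270
  Item 5: 3 × 6 × 4 = 72
  Item 6: 6 × 7 × 9 = 378
After action: Item 1 → 5 × 10 × 1 = 50.
Revised RPNs: Item 6=378, Item 4=270, Item 3=168, Item 5=72, Item 2=60, Item 1=50.
Highest is now Item 6 (378).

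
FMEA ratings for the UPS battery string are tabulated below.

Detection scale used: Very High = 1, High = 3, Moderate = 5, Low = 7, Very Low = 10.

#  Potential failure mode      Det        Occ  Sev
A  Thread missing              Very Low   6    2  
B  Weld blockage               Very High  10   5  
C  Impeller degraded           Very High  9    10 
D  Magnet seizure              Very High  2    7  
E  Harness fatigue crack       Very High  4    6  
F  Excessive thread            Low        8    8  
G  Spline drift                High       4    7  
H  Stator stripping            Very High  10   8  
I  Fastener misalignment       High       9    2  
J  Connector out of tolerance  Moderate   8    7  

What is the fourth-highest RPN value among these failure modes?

90

RPN = Severity × Occurrence × Detection:
  A: 2 × 6 × 10 = 120
  B: 5 × 10 × 1 = 50
  C: 10 × 9 × 1 = 90
  D: 7 × 2 × 1 = 14
  E: 6 × 4 × 1 = 24
  F: 8 × 8 × 7 = 448
  G: 7 × 4 × 3 = 84
  H: 8 × 10 × 1 = 80
  I: 2 × 9 × 3 = 54
  J: 7 × 8 × 5 = 280
Sorted descending: 448, 280, 120, 90, 84, 80, 54, 50, 24, 14.
The fourth-highest RPN is 90 (C).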